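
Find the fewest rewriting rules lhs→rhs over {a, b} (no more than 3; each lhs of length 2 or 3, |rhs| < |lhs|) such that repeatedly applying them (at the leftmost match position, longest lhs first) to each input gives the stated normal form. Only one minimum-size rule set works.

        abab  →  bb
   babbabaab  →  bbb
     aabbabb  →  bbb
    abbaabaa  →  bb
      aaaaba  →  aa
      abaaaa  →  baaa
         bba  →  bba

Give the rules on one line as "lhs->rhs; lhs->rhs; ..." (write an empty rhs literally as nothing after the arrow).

ab->; aba->b

  | abab => bb
  | babbabaab => bbabaab => bbbab => bbb
  | aabbabb => ababb => bbb
  | abbaabaa => baabaa => baba => bb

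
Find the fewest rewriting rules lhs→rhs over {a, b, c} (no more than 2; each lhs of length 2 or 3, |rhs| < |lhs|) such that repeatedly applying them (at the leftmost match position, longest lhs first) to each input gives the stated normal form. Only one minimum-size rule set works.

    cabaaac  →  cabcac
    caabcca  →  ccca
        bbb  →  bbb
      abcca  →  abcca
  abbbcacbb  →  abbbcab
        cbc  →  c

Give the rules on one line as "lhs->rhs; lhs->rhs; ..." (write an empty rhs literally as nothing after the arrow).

aa->c; cb->

  | cabaaac => cabcac
  | caabcca => ccbcca => ccca
  | bbb
  | abcca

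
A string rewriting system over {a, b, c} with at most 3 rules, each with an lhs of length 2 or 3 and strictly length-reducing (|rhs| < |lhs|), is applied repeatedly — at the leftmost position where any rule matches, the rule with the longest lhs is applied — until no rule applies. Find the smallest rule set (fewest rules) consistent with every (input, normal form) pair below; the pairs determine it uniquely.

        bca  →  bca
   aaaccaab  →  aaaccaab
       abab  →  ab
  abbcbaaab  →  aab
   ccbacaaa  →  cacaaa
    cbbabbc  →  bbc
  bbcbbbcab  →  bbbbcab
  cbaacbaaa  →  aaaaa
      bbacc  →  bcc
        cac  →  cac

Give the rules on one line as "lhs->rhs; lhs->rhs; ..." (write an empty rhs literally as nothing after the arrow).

  | bca
  | aaaccaab
  | abab => ab
  | abbcbaaab => abbaaab => abaab => aab

ba->; cb->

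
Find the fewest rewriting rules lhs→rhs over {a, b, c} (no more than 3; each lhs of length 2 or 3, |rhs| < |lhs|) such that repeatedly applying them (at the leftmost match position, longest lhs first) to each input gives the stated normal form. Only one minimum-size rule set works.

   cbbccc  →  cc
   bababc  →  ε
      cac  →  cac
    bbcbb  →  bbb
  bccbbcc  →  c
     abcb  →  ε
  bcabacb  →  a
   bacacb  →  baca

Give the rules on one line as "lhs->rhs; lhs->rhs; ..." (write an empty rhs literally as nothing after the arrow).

  | cbbccc => bccc => cc
  | bababc => babc => bc => ε
  | cac
  | bbcbb => bbb

ab->; bc->; cb->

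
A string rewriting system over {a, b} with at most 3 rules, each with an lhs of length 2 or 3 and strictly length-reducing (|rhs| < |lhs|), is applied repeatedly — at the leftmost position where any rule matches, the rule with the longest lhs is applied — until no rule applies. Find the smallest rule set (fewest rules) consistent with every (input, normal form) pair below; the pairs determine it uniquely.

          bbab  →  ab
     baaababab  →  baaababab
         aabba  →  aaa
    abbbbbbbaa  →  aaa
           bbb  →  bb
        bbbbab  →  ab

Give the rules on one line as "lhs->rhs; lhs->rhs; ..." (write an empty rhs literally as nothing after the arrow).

bba->a; bbb->bb

  | bbab => ab
  | baaababab
  | aabba => aaa
  | abbbbbbbaa => abbbbbbaa => abbbbbaa => abbbbaa => abbbaa => abbaa => aaa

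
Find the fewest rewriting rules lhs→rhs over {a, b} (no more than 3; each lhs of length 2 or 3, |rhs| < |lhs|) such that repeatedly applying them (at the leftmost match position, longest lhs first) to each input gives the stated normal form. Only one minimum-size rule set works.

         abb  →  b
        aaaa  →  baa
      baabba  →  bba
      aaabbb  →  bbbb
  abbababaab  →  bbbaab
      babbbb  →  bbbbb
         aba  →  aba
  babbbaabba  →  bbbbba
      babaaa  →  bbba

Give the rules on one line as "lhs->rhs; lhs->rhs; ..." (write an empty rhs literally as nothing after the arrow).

  | abb => b
  | aaaa => baa
  | baabba => baba => bba
  | aaabbb => babbb => bbbb

aaa->ba; abb->b; bab->bb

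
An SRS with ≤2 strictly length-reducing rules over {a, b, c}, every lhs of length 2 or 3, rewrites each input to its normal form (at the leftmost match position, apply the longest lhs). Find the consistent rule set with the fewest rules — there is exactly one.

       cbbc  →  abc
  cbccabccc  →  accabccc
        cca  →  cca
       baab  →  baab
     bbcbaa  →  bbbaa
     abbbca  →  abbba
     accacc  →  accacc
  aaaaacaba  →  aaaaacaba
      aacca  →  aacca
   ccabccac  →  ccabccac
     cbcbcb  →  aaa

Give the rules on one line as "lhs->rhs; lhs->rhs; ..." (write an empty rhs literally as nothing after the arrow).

  | cbbc => abc
  | cbccabccc => accabccc
  | cca
  | baab

bbc->bb; cb->a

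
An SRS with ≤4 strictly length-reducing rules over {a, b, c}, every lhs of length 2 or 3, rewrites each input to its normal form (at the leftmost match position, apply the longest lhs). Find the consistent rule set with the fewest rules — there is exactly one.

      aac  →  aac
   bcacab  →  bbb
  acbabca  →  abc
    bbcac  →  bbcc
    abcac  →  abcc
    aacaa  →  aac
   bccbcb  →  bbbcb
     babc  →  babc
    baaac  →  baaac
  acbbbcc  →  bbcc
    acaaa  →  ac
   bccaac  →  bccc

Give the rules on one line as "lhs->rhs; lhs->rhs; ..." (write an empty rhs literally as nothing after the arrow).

  | aac
  | bcacab => bccab => bccb => bbb
  | acbabca => abca => abc
  | bbcac => bbcc

acb->; ca->c; ccb->bb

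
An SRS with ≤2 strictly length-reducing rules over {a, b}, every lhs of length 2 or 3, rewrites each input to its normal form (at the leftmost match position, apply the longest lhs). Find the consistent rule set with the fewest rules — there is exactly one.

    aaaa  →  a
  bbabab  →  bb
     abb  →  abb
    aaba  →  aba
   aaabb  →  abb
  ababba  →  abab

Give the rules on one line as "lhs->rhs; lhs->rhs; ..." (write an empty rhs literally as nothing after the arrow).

  | aaaa => aaa => aa => a
  | bbabab => bbab => bb
  | abb
  | aaba => aba

aa->a; bba->b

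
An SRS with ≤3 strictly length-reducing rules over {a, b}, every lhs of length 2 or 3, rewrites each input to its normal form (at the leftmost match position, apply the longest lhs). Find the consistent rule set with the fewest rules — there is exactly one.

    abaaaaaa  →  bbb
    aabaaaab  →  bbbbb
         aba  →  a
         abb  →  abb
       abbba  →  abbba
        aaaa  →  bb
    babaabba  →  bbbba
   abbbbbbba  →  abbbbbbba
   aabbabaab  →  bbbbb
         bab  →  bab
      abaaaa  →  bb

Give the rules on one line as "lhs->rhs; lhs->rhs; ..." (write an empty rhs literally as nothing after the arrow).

aa->b; aba->a

  | abaaaaaa => aaaaaa => baaaa => bbaa => bbb
  | aabaaaab => bbaaaab => bbbaab => bbbbb
  | aba => a
  | abb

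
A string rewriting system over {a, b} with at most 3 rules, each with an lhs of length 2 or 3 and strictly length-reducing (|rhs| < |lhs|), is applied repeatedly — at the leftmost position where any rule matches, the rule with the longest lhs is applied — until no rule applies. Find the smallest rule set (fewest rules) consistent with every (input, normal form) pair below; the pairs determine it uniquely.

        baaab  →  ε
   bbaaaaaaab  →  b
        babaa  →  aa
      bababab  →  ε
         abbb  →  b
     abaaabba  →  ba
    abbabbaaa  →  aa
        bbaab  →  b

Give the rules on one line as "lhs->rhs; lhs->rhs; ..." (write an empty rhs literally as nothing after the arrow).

aaa->aa; ab->b; bb->

  | baaab => baab => bab => bb => ε
  | bbaaaaaaab => aaaaaaab => aaaaaab => aaaaab => aaaab => aaab => aab => ab => b
  | babaa => bbaa => aa
  | bababab => bbabab => abab => bab => bb => ε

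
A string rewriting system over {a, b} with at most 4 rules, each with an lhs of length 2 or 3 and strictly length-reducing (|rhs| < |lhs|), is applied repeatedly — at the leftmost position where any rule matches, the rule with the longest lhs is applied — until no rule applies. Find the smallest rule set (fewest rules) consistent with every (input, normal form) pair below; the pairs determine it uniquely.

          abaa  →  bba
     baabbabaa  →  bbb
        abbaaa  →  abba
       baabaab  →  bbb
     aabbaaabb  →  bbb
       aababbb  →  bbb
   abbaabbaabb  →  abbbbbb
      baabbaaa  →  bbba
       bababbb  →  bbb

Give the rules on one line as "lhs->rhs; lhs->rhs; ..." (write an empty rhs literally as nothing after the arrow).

aa->; aba->bb; bab->b

  | abaa => bba
  | baabbabaa => bbbabaa => bbbaa => bbb
  | abbaaa => abba
  | baabaab => bbaab => bbb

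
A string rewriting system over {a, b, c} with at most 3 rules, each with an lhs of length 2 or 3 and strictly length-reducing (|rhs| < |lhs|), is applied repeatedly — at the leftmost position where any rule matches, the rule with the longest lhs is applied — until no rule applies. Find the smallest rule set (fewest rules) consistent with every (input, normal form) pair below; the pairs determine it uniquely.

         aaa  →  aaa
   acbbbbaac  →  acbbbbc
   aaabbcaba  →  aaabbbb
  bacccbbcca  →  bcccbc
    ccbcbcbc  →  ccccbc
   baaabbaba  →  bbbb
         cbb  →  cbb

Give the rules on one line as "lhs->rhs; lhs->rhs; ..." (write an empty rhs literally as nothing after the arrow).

  | aaa
  | acbbbbaac => acbbbbac => acbbbbc
  | aaabbcaba => aaabbbba => aaabbbb
  | bacccbbcca => bcccbbcca => bcccbbcb => bcccbc

ba->b; bcb->c; ca->b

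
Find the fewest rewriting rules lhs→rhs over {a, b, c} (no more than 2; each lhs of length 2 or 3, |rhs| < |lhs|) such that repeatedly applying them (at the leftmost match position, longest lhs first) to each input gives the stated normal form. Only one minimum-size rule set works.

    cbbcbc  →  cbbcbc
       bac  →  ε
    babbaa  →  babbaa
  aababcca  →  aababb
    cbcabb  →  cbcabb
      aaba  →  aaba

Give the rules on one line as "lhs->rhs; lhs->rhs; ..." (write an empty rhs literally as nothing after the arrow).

bac->; cca->b

  | cbbcbc
  | bac => ε
  | babbaa
  | aababcca => aababb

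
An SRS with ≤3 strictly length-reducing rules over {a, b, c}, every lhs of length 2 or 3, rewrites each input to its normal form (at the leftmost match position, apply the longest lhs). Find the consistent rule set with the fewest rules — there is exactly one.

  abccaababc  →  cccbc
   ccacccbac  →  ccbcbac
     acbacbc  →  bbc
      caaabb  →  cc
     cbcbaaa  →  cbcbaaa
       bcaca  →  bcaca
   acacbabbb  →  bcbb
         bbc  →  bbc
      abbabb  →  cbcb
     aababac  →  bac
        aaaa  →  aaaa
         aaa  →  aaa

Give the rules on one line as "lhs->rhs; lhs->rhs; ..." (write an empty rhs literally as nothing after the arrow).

  | abccaababc => cccaababc => cccacabc => cccaccc => cccbc
  | ccacccbac => ccbcbac
  | acbacbc => bacbc => bbc
  | caaabb => caacb => cab => cc

ab->c; acb->b; acc->b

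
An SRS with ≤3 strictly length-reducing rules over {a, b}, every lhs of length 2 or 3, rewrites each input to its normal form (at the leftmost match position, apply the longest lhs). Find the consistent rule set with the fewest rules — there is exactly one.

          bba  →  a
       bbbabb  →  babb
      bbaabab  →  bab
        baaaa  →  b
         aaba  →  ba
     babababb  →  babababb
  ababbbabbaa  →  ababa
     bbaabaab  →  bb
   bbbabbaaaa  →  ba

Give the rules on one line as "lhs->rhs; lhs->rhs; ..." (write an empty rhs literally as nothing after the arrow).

aa->; bba->a

  | bba => a
  | bbbabb => babb
  | bbaabab => aabab => bab
  | baaaa => baa => b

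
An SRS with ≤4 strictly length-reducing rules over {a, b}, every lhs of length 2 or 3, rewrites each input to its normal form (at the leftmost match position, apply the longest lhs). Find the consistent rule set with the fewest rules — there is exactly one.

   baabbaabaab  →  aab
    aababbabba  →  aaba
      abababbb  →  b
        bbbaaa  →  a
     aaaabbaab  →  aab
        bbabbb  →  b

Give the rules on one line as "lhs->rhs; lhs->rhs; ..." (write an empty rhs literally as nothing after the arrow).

abb->bb; baa->; bab->; bb->

  | baabbaabaab => bbaabaab => aabaab => aab
  | aababbabba => aababba => aaba
  | abababbb => aabbb => abbb => bbb => b
  | bbbaaa => baaa => a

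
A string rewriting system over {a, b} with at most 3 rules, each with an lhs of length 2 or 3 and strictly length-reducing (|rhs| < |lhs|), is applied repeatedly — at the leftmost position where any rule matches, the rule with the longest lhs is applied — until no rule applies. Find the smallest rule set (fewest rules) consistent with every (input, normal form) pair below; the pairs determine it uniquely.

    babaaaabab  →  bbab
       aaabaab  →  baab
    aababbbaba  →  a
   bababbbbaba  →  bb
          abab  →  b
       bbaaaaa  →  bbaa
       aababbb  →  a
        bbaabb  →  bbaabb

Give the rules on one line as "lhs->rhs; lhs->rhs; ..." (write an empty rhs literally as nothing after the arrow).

aaa->; aba->; bbb->

  | babaaaabab => baaabab => bbab
  | aaabaab => baab
  | aababbbaba => abbbaba => aaba => a
  | bababbbbaba => bbbbbaba => bbaba => bb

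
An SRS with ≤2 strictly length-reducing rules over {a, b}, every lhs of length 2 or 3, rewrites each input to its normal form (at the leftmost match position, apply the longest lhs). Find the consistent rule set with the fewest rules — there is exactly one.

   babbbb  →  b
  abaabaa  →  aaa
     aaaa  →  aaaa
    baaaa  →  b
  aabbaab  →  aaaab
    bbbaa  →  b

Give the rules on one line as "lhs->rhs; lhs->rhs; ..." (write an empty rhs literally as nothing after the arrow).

  | babbbb => bbbbb => bbb => b
  | abaabaa => ababaa => abbaa => aaa
  | aaaa
  | baaaa => baaa => baa => ba => b

ba->b; bb->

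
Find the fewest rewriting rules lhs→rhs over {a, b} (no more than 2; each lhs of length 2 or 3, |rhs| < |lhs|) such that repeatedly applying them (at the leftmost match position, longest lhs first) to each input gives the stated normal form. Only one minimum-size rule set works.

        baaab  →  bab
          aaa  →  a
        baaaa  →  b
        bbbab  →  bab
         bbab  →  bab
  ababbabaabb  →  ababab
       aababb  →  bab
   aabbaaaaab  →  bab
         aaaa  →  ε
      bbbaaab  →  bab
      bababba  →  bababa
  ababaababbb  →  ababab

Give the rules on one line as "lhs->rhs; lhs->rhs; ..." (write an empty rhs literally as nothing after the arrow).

  | baaab => bab
  | aaa => a
  | baaaa => baa => b
  | bbbab => bbab => bab

aa->; bb->b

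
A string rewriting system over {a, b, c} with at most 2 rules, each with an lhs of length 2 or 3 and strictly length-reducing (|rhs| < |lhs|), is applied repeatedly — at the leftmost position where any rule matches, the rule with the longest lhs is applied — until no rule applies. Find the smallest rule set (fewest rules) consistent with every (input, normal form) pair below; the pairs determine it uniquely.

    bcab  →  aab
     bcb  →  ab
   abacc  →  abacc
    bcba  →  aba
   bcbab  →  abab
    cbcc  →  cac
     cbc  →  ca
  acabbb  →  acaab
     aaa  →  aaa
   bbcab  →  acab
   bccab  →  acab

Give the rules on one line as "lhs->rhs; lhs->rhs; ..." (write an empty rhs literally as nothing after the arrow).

bb->a; bc->a

  | bcab => aab
  | bcb => ab
  | abacc
  | bcba => aba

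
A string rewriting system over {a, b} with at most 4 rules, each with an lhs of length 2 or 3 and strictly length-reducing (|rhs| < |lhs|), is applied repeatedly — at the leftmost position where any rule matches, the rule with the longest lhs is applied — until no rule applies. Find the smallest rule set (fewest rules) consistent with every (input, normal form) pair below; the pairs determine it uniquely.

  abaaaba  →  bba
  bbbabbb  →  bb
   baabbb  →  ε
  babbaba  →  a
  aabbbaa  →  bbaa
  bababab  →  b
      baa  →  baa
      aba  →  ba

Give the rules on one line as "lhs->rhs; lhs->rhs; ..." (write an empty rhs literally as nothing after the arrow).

ab->b; abb->ba; bbb->

  | abaaaba => baaaba => baaba => baba => bba
  | bbbabbb => abbb => bab => bb
  | baabbb => babab => bbab => bbb => ε
  | babbaba => bbaaba => bbaba => bbba => a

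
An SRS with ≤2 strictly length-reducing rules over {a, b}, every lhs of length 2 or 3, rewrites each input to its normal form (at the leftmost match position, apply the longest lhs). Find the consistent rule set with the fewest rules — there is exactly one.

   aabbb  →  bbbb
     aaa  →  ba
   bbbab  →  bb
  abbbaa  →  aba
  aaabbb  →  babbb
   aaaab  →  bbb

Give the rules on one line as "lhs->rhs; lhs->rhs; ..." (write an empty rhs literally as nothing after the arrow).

aa->b; bba->

  | aabbb => bbbb
  | aaa => ba
  | bbbab => bb
  | abbbaa => aba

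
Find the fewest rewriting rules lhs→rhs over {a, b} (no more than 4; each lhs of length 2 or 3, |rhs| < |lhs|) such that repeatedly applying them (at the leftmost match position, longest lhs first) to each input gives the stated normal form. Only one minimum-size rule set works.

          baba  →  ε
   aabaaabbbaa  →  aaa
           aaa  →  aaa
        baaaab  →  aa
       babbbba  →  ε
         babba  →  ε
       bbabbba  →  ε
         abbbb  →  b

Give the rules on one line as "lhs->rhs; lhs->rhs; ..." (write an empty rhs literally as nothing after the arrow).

ab->; ba->; bb->b

  | baba => ba => ε
  | aabaaabbbaa => aaaabbbaa => aaabbaa => aabaa => aaa
  | aaa
  | baaaab => aaab => aa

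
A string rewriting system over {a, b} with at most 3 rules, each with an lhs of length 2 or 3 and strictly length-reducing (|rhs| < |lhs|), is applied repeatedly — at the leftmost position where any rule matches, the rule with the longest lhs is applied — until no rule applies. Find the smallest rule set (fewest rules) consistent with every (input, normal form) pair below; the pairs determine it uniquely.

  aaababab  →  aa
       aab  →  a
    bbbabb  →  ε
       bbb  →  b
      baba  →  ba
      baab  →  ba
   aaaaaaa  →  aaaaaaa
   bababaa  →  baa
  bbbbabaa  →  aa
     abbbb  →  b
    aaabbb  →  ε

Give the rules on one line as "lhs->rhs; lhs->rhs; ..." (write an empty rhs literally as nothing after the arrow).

  | aaababab => aaabab => aaab => aa
  | aab => a
  | bbbabb => babb => bb => ε
  | bbb => b

ab->; bb->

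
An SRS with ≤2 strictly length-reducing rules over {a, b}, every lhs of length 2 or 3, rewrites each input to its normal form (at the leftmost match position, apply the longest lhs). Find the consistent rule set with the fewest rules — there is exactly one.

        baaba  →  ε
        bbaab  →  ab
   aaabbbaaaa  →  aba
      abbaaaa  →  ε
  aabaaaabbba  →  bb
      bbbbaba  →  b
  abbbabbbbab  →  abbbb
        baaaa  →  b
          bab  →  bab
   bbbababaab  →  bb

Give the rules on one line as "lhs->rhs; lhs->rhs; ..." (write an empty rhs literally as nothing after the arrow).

  | baaba => bba => ε
  | bbaab => ab
  | aaabbbaaaa => abbbaaaa => abaaa => aba
  | abbaaaa => aaaa => aa => ε

aa->; bba->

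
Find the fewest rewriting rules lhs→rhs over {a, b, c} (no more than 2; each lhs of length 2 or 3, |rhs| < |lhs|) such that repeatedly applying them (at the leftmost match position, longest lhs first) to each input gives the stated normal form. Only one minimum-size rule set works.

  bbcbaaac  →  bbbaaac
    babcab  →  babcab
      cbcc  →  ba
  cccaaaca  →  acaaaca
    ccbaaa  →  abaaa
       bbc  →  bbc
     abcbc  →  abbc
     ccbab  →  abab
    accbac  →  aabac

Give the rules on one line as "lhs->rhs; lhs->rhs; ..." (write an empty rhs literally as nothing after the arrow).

  | bbcbaaac => bbbaaac
  | babcab
  | cbcc => bcc => ba
  | cccaaaca => acaaaca

cb->b; cc->a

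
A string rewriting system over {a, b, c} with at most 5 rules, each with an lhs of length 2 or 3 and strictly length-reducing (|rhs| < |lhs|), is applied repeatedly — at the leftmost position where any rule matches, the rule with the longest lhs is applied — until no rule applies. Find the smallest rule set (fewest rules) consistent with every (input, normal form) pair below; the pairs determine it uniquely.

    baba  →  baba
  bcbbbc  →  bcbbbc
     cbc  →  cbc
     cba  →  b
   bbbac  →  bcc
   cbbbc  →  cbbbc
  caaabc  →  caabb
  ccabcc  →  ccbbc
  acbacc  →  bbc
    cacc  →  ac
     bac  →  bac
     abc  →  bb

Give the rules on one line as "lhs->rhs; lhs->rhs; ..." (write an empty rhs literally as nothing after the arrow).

  | baba
  | bcbbbc
  | cbc
  | cba => b

abc->bb; bba->c; cac->a; cba->b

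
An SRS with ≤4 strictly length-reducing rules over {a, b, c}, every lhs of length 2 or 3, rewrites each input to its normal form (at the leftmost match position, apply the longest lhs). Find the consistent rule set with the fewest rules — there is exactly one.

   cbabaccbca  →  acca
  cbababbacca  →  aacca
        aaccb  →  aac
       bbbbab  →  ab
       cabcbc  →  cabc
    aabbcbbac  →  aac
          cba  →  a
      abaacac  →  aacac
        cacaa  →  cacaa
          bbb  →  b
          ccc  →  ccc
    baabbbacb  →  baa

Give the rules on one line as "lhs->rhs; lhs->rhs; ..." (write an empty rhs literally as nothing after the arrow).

  | cbabaccbca => abaccbca => accbca => acca
  | cbababbacca => ababbacca => abbacca => aacca
  | aaccb => aac
  | bbbbab => bbab => ab

aba->a; bb->; cb->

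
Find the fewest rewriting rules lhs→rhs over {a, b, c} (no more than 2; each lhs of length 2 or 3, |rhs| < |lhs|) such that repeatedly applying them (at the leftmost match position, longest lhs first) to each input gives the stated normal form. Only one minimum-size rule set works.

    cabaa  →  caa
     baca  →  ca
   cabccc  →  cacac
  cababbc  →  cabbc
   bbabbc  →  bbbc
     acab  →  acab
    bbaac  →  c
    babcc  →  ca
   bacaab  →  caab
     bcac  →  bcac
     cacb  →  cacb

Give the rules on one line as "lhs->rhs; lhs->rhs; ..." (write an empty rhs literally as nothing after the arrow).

ba->; bcc->ca

  | cabaa => caa
  | baca => ca
  | cabccc => cacac
  | cababbc => cabbc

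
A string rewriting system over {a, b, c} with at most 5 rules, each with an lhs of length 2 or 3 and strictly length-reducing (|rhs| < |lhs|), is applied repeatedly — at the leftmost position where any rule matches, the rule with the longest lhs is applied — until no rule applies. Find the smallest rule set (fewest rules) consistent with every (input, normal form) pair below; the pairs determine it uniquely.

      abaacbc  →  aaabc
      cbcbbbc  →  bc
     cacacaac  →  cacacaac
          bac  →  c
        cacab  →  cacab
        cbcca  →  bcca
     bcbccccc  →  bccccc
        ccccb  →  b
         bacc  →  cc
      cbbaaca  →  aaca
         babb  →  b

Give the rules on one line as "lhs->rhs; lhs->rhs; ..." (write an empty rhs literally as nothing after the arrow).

  | abaacbc => aaacbc => aaabc
  | cbcbbbc => bcbbbc => bbbbc => bbbc => bbc => bc
  | cacacaac
  | bac => c

ba->; baa->aa; bb->b; cb->b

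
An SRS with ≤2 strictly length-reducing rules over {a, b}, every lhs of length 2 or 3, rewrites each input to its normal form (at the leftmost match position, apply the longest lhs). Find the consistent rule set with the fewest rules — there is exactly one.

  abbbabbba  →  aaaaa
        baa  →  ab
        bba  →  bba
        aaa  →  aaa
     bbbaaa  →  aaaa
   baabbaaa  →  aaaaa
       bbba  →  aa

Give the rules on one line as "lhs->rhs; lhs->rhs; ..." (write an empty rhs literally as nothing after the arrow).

baa->ab; bbb->a

  | abbbabbba => aaabbba => aaaaa
  | baa => ab
  | bba
  | aaa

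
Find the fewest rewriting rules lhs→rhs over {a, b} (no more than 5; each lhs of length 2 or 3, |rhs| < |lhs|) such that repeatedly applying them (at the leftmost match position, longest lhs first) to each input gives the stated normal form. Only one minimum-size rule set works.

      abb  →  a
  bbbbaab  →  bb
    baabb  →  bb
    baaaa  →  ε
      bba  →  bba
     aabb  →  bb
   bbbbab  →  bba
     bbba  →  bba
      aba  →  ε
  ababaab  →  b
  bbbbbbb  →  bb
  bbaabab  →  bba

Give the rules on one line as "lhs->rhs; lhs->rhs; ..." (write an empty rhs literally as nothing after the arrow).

aa->; ab->a; baa->; bbb->bb

  | abb => ab => a
  | bbbbaab => bbbaab => bbaab => bb
  | baabb => bb
  | baaaa => aa => ε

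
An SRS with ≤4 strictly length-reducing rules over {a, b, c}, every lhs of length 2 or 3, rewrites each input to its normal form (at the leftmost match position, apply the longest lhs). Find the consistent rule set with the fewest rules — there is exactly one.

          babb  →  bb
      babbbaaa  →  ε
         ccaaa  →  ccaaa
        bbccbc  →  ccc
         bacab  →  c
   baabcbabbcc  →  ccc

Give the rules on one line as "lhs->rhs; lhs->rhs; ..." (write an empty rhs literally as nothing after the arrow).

ab->; ba->; bc->c

  | babb => bb
  | babbbaaa => bbbaaa => bbaa => ba => ε
  | ccaaa
  | bbccbc => bccbc => ccbc => ccc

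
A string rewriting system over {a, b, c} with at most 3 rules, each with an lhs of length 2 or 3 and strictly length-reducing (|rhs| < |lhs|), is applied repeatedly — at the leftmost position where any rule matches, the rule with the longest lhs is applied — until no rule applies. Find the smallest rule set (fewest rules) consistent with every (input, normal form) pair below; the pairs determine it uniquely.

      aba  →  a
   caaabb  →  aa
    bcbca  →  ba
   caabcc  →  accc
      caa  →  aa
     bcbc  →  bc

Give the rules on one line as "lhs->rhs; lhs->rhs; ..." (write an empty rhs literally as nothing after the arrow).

  | aba => ca => a
  | caaabb => aaabb => aacb => aa
  | bcbca => bca => ba
  | caabcc => aabcc => accc

ab->c; ca->a; cb->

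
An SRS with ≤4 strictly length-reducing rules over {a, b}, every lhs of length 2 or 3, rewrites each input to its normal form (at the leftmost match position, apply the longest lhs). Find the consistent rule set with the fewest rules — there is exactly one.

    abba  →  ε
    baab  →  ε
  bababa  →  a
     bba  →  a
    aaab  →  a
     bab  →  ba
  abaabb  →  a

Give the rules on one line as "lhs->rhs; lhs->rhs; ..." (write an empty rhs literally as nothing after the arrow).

aa->; ab->a; bb->

  | abba => aba => aa => ε
  | baab => bb => ε
  | bababa => baaba => bba => a
  | bba => a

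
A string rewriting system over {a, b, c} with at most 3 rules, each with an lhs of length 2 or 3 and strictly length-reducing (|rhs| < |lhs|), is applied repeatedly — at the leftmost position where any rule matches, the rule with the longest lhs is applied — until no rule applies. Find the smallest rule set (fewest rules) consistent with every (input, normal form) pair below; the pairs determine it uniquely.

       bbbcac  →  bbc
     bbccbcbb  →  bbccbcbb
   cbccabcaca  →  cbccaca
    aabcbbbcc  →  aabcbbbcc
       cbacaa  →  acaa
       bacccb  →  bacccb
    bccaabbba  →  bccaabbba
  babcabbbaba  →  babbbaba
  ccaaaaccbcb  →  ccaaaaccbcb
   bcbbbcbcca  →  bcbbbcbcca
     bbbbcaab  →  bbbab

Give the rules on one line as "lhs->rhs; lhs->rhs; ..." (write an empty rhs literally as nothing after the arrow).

bca->; cba->a

  | bbbcac => bbc
  | bbccbcbb
  | cbccabcaca => cbccaca
  | aabcbbbcc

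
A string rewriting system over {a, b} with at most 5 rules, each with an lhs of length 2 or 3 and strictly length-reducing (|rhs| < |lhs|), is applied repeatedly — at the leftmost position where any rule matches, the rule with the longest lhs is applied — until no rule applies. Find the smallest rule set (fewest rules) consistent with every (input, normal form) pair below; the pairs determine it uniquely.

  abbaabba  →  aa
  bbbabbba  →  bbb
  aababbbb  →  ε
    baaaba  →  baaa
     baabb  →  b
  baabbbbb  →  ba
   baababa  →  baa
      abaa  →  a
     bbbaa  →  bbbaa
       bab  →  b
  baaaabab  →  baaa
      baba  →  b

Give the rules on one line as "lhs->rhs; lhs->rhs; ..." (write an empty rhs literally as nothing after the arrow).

  | abbaabba => aaabba => aaba => aa
  | bbbabbba => bbbaba => bbb
  | aababbbb => aabbbb => abbb => ab => ε
  | baaaba => baaa

aab->a; ab->; aba->; abb->a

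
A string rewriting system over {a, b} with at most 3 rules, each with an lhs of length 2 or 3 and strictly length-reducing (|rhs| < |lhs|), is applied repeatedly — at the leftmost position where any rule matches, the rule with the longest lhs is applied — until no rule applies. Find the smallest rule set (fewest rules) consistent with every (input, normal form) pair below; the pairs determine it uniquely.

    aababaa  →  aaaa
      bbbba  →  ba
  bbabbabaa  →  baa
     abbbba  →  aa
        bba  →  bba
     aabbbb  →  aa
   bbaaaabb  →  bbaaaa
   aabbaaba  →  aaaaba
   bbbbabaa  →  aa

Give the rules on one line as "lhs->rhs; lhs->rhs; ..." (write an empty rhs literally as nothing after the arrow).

  | aababaa => aaaa
  | bbbba => ba
  | bbabbabaa => bbabaa => baa
  | abbbba => abba => aa

abb->a; bab->; bbb->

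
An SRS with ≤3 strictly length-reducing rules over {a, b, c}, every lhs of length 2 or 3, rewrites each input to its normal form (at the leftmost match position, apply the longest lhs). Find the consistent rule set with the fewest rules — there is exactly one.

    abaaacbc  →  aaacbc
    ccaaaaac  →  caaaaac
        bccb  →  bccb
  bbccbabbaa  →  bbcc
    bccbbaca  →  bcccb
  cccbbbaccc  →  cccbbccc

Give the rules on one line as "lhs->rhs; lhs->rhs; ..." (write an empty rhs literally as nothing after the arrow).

ba->; bca->cb; cca->ca

  | abaaacbc => aaacbc
  | ccaaaaac => caaaaac
  | bccb
  | bbccbabbaa => bbccbbaa => bbccba => bbcc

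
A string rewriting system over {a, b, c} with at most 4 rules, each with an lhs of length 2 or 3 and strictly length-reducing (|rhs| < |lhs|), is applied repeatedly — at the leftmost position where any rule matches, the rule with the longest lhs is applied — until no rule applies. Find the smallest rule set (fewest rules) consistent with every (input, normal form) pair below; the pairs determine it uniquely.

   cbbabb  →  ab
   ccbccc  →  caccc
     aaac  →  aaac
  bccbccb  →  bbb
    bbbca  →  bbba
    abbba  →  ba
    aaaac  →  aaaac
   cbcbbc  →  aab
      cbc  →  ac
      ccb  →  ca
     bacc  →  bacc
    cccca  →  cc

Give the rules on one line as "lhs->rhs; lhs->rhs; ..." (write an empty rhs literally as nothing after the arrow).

abb->; bc->b; cb->a; cca->

  | cbbabb => ababb => ab
  | ccbccc => caccc
  | aaac
  | bccbccb => bcbccb => bbccb => bbcb => bbb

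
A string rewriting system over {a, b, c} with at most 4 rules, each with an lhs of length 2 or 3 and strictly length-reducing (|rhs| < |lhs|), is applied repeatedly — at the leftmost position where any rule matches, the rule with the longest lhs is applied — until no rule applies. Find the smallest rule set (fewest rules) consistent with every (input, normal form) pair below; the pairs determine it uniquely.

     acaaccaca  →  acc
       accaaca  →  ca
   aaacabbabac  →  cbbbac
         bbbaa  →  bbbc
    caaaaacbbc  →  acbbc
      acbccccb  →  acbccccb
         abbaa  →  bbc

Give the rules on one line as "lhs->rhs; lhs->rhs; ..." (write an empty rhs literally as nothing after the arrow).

  | acaaccaca => accaca => acc
  | accaaca => acaca => ca
  | aaacabbabac => cacabbabac => cbbabac => cbbbac
  | bbbaa => bbbc

aa->c; ab->b; aca->; caa->a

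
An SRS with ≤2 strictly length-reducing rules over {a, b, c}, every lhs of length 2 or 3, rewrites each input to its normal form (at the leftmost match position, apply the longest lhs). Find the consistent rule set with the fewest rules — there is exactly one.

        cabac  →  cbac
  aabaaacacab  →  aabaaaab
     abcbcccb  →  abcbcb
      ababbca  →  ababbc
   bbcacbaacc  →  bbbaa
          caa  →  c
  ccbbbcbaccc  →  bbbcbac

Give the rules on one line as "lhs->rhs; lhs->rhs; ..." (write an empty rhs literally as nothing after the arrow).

ca->c; cc->

  | cabac => cbac
  | aabaaacacab => aabaaaccab => aabaaaab
  | abcbcccb => abcbcb
  | ababbca => ababbc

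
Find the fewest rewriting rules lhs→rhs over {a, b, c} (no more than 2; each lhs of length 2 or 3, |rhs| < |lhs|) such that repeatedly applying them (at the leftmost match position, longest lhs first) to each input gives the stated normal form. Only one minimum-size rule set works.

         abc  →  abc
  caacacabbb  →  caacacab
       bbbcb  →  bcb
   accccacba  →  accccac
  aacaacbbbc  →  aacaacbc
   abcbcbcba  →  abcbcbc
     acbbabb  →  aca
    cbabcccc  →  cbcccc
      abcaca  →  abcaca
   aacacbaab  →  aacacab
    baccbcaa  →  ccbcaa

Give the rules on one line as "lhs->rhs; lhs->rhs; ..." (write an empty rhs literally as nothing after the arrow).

ba->; bb->

  | abc
  | caacacabbb => caacacab
  | bbbcb => bcb
  | accccacba => accccac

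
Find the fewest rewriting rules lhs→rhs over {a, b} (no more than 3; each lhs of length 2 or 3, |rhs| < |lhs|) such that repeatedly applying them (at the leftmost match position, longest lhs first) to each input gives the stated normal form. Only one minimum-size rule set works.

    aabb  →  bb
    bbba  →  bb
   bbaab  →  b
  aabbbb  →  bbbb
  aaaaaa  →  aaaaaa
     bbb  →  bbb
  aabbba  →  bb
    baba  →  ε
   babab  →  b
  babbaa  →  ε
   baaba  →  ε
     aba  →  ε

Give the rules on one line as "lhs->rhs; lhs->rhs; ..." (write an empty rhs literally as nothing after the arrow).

ab->b; ba->

  | aabb => abb => bb
  | bbba => bb
  | bbaab => bab => b
  | aabbbb => abbbb => bbbb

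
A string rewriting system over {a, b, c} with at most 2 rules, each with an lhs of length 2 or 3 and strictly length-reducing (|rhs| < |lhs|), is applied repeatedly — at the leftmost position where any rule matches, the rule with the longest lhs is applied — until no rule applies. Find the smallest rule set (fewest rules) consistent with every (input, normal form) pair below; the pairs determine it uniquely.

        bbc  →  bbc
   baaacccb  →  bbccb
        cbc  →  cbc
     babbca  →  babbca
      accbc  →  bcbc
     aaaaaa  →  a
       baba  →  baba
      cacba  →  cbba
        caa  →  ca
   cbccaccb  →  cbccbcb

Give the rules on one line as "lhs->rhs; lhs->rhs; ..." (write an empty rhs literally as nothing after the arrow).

  | bbc
  | baaacccb => baacccb => bacccb => bbccb
  | cbc
  | babbca

aa->a; ac->b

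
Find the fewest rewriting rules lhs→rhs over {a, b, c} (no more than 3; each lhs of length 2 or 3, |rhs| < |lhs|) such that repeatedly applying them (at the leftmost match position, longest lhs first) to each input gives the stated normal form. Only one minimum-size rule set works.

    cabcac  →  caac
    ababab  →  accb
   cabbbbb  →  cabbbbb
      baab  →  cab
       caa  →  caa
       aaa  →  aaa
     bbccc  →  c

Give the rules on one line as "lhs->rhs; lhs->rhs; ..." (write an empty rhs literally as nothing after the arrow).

  | cabcac => caac
  | ababab => acbab => accb
  | cabbbbb
  | baab => cab

ba->c; bc->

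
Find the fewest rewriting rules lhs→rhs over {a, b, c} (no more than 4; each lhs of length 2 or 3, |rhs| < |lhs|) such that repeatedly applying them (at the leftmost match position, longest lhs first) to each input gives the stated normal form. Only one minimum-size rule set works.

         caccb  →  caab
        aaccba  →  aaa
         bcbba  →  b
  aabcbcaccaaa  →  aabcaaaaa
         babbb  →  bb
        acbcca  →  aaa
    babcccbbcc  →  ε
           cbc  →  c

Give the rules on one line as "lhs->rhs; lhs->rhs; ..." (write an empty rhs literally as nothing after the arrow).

  | caccb => caab
  | aaccba => aaaba => aaa
  | bcbba => bba => b
  | aabcbcaccaaa => aabcaccaaa => aabcaaaaa

ba->; bbb->bb; cb->; cc->a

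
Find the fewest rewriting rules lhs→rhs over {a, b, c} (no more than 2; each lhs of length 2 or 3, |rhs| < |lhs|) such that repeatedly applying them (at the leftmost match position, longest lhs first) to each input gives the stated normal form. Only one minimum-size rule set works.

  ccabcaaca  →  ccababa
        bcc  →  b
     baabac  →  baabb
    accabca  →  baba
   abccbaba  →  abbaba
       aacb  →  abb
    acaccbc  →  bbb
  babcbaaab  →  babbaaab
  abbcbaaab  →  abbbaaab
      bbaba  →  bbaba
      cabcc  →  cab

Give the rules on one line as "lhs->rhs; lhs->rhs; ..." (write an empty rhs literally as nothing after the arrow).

ac->b; bc->b

  | ccabcaaca => ccabaaca => ccababa
  | bcc => bc => b
  | baabac => baabb
  | accabca => bcabca => babca => baba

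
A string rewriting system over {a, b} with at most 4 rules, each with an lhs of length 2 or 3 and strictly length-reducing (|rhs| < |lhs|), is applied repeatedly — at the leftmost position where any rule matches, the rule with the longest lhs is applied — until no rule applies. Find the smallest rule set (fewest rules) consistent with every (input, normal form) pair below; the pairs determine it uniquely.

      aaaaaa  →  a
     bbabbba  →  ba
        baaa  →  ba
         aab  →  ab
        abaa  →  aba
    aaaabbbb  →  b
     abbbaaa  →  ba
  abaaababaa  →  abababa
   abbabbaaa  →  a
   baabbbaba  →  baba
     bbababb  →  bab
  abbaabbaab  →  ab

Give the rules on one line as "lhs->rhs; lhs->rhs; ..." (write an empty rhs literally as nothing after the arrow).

  | aaaaaa => aaaaa => aaaa => aaa => aa => a
  | bbabbba => babbba => bba => ba
  | baaa => baa => ba
  | aab => ab

aa->a; abb->; bb->b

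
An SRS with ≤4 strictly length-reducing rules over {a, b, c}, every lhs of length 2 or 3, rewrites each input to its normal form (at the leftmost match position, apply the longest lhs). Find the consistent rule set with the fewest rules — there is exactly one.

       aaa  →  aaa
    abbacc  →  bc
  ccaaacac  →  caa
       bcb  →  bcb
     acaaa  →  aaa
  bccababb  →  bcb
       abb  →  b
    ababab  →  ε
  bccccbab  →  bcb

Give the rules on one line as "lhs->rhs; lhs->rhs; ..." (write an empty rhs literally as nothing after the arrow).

  | aaa
  | abbacc => bacc => bc
  | ccaaacac => caaacac => caaac => caa
  | bcb

ab->; ac->; cc->c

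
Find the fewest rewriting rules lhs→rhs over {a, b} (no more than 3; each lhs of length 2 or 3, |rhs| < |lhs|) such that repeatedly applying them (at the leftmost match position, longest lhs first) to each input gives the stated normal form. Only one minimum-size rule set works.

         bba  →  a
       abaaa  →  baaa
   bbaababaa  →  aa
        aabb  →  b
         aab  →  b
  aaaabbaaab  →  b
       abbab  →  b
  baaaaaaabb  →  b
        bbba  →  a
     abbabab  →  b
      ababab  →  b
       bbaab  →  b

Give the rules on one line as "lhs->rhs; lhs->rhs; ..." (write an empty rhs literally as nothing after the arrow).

  | bba => a
  | abaaa => baaa
  | bbaababaa => aababaa => ababaa => babaa => bbaa => aa
  | aabb => abb => bb => b

ab->b; bb->b; bba->a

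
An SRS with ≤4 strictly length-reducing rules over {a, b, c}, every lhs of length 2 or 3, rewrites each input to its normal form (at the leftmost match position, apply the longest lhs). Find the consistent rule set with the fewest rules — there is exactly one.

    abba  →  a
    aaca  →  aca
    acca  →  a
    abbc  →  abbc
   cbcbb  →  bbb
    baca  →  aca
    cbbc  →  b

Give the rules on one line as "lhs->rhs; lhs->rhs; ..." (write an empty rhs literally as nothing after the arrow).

aa->a; ba->a; cb->c; cc->b

  | abba => aba => aa => a
  | aaca => aca
  | acca => aba => aa => a
  | abbc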